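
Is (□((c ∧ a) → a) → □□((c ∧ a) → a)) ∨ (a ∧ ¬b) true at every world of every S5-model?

Valid

Tableau for the negation ¬((□((c ∧ a) → a) → □□((c ∧ a) → a)) ∨ (a ∧ ¬b)):
1. ¬((□((c ∧ a) → a) → □□((c ∧ a) → a)) ∨ (a ∧ ¬b)), u
2. ¬(□((c ∧ a) → a) → □□((c ∧ a) → a)), u
3. ¬(a ∧ ¬b), u
4. □((c ∧ a) → a), u
5. ¬□□((c ∧ a) → a), u
6. (c ∧ a) → a, u
7. b, u
8. ¬(c ∧ a), u
9. ¬a, u
10. ¬□((c ∧ a) → a), v
11. (c ∧ a) → a, v
12. ¬(c ∧ a), v
13. ¬a, v
14. ¬((c ∧ a) → a), w
15. c ∧ a, w
16. ¬a, w
17. c, w
18. a, w
Accessibility: uRu, uRv, uRw, vRu, vRv, vRw, wRu, wRv, wRw
Branch closes: a and ¬a both at w.
All branches of the negation close; one closing branch shown above.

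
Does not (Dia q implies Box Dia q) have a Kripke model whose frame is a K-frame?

Satisfiable (open branch found)

1. not (Dia q implies Box Dia q), 0
2. Dia q, 0
3. not Box Dia q, 0
4. q, 1
5. not Dia q, 2
Accessibility: 0R1, 0R2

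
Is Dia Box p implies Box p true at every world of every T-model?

Tableau for the negation not (Dia Box p implies Box p):
1. not (Dia Box p implies Box p), u
2. Dia Box p, u
3. not Box p, u
4. Box p, v
5. p, v
6. not p, w
Accessibility: uRu, uRv, uRw, vRv, wRw
The negation has an open branch (countermodel exists).

Invalid (countermodel exists)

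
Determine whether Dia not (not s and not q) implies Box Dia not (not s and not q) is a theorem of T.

Not valid

Tableau for the negation not (Dia not (not s and not q) implies Box Dia not (not s and not q)):
1. not (Dia not (not s and not q) implies Box Dia not (not s and not q)), u
2. Dia not (not s and not q), u
3. not Box Dia not (not s and not q), u
4. not (not s and not q), v
5. q, v
6. not Dia not (not s and not q), w
7. not s and not q, w
8. not s, w
9. not q, w
Accessibility: uRu, uRv, uRw, vRv, wRw
The negation has an open branch (countermodel exists).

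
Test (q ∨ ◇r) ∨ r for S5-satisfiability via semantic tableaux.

Satisfiable

1. (q ∨ ◇r) ∨ r, w0
2. r, w0
Accessibility: w0Rw0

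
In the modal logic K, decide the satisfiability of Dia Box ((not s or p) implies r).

1. Dia Box ((not s or p) implies r), w0
2. Box ((not s or p) implies r), w1   [Dia-rule on 1: fresh world w1, w0Rw1]
Accessibility: w0Rw1

Satisfiable (open branch found)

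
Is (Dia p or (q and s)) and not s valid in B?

Tableau for the negation not ((Dia p or (q and s)) and not s):
1. not ((Dia p or (q and s)) and not s), w0
2. s, w0
Accessibility: w0Rw0
The negation has an open branch (countermodel exists).

Invalid (countermodel exists)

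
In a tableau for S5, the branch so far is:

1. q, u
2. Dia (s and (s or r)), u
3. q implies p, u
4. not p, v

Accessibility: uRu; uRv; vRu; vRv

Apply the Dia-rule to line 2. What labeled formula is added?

a fresh world w with uRw, and s and (s or r) at w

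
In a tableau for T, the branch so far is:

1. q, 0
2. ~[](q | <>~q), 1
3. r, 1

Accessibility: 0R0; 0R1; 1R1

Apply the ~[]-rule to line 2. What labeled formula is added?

a fresh world 2 with 1R2, and ~(q | <>~q) at 2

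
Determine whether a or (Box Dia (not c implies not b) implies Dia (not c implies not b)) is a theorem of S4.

Tableau for the negation not (a or (Box Dia (not c implies not b) implies Dia (not c implies not b))):
1. not (a or (Box Dia (not c implies not b) implies Dia (not c implies not b))), u
2. not a, u   [neg-or-rule on 1]
3. not (Box Dia (not c implies not b) implies Dia (not c implies not b)), u   [neg-or-rule on 1]
4. Box Dia (not c implies not b), u   [neg-implies-rule on 3]
5. not Dia (not c implies not b), u   [neg-implies-rule on 3]
6. Dia (not c implies not b), u   [Box-rule on 4 via uRu]
7. not (not c implies not b), u   [neg-Dia-rule on 5 via uRu]
8. not c, u   [neg-implies-rule on 7]
9. b, u   [neg-implies-rule on 7]
10. not c implies not b, v   [Dia-rule on 6: fresh world v, uRv]
11. Dia (not c implies not b), v   [Box-rule on 4 via uRv]
12. not (not c implies not b), v   [neg-Dia-rule on 5 via uRv]
13. not c, v   [neg-implies-rule on 12]
14. b, v   [neg-implies-rule on 12]
15. not b, v   [implies-rule on 10 (branches; this branch)]
Accessibility: uRu, uRv, vRv
Branch closes: b and not b both at v.
Every branch of the negation's tableau closes; the branch above is one of them.

Valid in S4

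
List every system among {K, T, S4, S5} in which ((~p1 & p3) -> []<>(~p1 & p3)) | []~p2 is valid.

S5-tableau for the negation ~(((~p1 & p3) -> []<>(~p1 & p3)) | []~p2):
1. ~(((~p1 & p3) -> []<>(~p1 & p3)) | []~p2), u
2. ~((~p1 & p3) -> []<>(~p1 & p3)), u   [~|-rule on 1]
3. ~[]~p2, u   [~|-rule on 1]
4. ~p1 & p3, u   [~->-rule on 2]
5. ~[]<>(~p1 & p3), u   [~->-rule on 2]
6. ~p1, u   [&-rule on 4]
7. p3, u   [&-rule on 4]
8. p2, v   [~[]-rule on 3: fresh world v, uRv]
9. ~<>(~p1 & p3), w   [~[]-rule on 5: fresh world w, uRw]
10. ~(~p1 & p3), u   [~<>-rule on 9 via wRu]
11. ~(~p1 & p3), v   [~<>-rule on 9 via wRv]
12. ~(~p1 & p3), w   [~<>-rule on 9 via wRw]
13. ~p3, u   [~&-rule on 10 (branches; this branch)]
Accessibility: uRu, uRv, uRw, vRu, vRv, vRw, wRu, wRv, wRw
Branch closes: p3 and ~p3 both at u.
Every branch closes (one shown): valid in S5.
S4-tableau for the negation ~(((~p1 & p3) -> []<>(~p1 & p3)) | []~p2):
1. ~(((~p1 & p3) -> []<>(~p1 & p3)) | []~p2), u
2. ~((~p1 & p3) -> []<>(~p1 & p3)), u   [~|-rule on 1]
3. ~[]~p2, u   [~|-rule on 1]
4. ~p1 & p3, u   [~->-rule on 2]
5. ~[]<>(~p1 & p3), u   [~->-rule on 2]
6. ~p1, u   [&-rule on 4]
7. p3, u   [&-rule on 4]
8. p2, v   [~[]-rule on 3: fresh world v, uRv]
9. ~<>(~p1 & p3), w   [~[]-rule on 5: fresh world w, uRw]
10. ~(~p1 & p3), w   [~<>-rule on 9 via wRw]
11. ~p3, w   [~&-rule on 10 (branches; this branch)]
Accessibility: uRu, uRv, uRw, vRv, wRw
Complete open branch: countermodel on an S4-frame, so not valid in S4, nor in K, T (the same frame is also a K-frame and a T-frame).

S5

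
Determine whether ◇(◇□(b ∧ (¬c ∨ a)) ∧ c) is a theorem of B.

Invalid (countermodel exists)

Tableau for the negation ¬◇(◇□(b ∧ (¬c ∨ a)) ∧ c):
1. ¬◇(◇□(b ∧ (¬c ∨ a)) ∧ c), w0
2. ¬(◇□(b ∧ (¬c ∨ a)) ∧ c), w0
3. ¬c, w0
Accessibility: w0Rw0
The negation has an open branch (countermodel exists).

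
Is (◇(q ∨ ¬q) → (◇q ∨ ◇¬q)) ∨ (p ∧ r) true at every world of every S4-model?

Valid in S4

Tableau for the negation ¬((◇(q ∨ ¬q) → (◇q ∨ ◇¬q)) ∨ (p ∧ r)):
1. ¬((◇(q ∨ ¬q) → (◇q ∨ ◇¬q)) ∨ (p ∧ r)), u
2. ¬(◇(q ∨ ¬q) → (◇q ∨ ◇¬q)), u   [¬∨-rule on 1]
3. ¬(p ∧ r), u   [¬∨-rule on 1]
4. ◇(q ∨ ¬q), u   [¬→-rule on 2]
5. ¬(◇q ∨ ◇¬q), u   [¬→-rule on 2]
6. ¬◇q, u   [¬∨-rule on 5]
7. ¬◇¬q, u   [¬∨-rule on 5]
8. ¬q, u   [¬◇-rule on 6 via uRu]
9. q, u   [¬◇-rule on 7 via uRu]
Accessibility: uRu
Branch closes: q and ¬q both at u.
All branches of the negation close; one closing branch shown above.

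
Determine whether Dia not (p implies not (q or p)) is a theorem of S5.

Invalid (countermodel exists)

Tableau for the negation not Dia not (p implies not (q or p)):
1. not Dia not (p implies not (q or p)), w0
2. p implies not (q or p), w0   [neg-Dia-rule on 1 via w0Rw0]
3. not (q or p), w0   [implies-rule on 2 (branches; this branch)]
4. not q, w0   [neg-or-rule on 3]
5. not p, w0   [neg-or-rule on 3]
Accessibility: w0Rw0
The negation has an open branch (countermodel exists).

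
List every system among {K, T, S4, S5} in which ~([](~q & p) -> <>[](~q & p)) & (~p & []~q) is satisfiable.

K

T-tableau for the formula:
1. ~([](~q & p) -> <>[](~q & p)) & (~p & []~q), u
2. ~([](~q & p) -> <>[](~q & p)), u
3. ~p & []~q, u
4. [](~q & p), u
5. ~<>[](~q & p), u
6. ~p, u
7. []~q, u
8. ~q & p, u
9. ~q, u
10. p, u
Accessibility: uRu
Branch closes: p and ~p both at u.
Every branch closes (one shown): unsatisfiable in T, hence also in S4, S5 (every S4/S5-frame is a T-frame).
K-tableau for the formula:
1. ~([](~q & p) -> <>[](~q & p)) & (~p & []~q), u
2. ~([](~q & p) -> <>[](~q & p)), u
3. ~p & []~q, u
4. [](~q & p), u
5. ~<>[](~q & p), u
6. ~p, u
7. []~q, u
Complete open branch: satisfiable in K.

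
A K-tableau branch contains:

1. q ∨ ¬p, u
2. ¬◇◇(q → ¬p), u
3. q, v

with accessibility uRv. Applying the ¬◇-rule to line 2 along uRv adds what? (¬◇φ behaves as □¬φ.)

¬◇(q → ¬p), v

¬◇φ behaves as □¬φ: propagate the negated body to each accessible world.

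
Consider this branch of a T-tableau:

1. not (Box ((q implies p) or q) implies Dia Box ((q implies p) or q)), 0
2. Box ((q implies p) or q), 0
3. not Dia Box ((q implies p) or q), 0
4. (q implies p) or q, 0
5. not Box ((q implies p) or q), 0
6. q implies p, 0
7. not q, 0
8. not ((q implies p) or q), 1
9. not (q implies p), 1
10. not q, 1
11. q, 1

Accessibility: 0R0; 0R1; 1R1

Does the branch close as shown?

Both q and not q appear at 1.

Yes, closed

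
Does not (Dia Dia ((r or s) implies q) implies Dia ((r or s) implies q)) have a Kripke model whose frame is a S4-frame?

No, unsatisfiable

1. not (Dia Dia ((r or s) implies q) implies Dia ((r or s) implies q)), 0
2. Dia Dia ((r or s) implies q), 0
3. not Dia ((r or s) implies q), 0
4. not ((r or s) implies q), 0
5. r or s, 0
6. not q, 0
7. s, 0
8. Dia ((r or s) implies q), 1
9. not ((r or s) implies q), 1
10. r or s, 1
11. not q, 1
12. s, 1
13. (r or s) implies q, 2
14. not ((r or s) implies q), 2
15. r or s, 2
16. not q, 2
17. not (r or s), 2
18. not r, 2
19. not s, 2
20. s, 2
Accessibility: 0R0, 0R1, 0R2, 1R1, 1R2, 2R2
Branch closes: s and not s both at 2.
(One branch shown.) All branches close.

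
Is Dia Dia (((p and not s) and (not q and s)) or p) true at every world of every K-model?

Tableau for the negation not Dia Dia (((p and not s) and (not q and s)) or p):
1. not Dia Dia (((p and not s) and (not q and s)) or p), 0
The negation has an open branch (countermodel exists).

Not valid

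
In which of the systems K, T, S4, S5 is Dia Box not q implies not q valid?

S4-tableau for the negation not (Dia Box not q implies not q):
1. not (Dia Box not q implies not q), u
2. Dia Box not q, u
3. q, u
4. Box not q, v
5. not q, v
Accessibility: uRu, uRv, vRv
Complete open branch: countermodel on an S4-frame, so not valid in S4, nor in K, T (the same frame is also a K-frame and a T-frame).
S5-tableau for the negation not (Dia Box not q implies not q):
1. not (Dia Box not q implies not q), u
2. Dia Box not q, u
3. q, u
4. Box not q, v
5. not q, u
Accessibility: uRu, uRv, vRu, vRv
Branch closes: q and not q both at u.
Every branch closes (one shown): valid in S5.

S5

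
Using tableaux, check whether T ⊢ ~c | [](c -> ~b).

Invalid (countermodel exists)

Tableau for the negation ~(~c | [](c -> ~b)):
1. ~(~c | [](c -> ~b)), w0
2. c, w0
3. ~[](c -> ~b), w0
4. ~(c -> ~b), w1
5. c, w1
6. b, w1
Accessibility: w0Rw0, w0Rw1, w1Rw1
The negation has an open branch (countermodel exists).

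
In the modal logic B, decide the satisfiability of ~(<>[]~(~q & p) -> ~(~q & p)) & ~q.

Unsatisfiable (every branch closes)

1. ~(<>[]~(~q & p) -> ~(~q & p)) & ~q, w0
2. ~(<>[]~(~q & p) -> ~(~q & p)), w0
3. ~q, w0
4. <>[]~(~q & p), w0
5. ~q & p, w0
6. p, w0
7. []~(~q & p), w1
8. ~(~q & p), w0
9. ~(~q & p), w1
10. ~p, w0
Accessibility: w0Rw0, w0Rw1, w1Rw0, w1Rw1
Branch closes: p and ~p both at w0.
All branches of the tableau close; one closing branch shown above.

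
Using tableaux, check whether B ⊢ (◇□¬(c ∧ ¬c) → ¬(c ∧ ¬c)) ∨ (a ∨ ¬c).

Tableau for the negation ¬((◇□¬(c ∧ ¬c) → ¬(c ∧ ¬c)) ∨ (a ∨ ¬c)):
1. ¬((◇□¬(c ∧ ¬c) → ¬(c ∧ ¬c)) ∨ (a ∨ ¬c)), w0
2. ¬(◇□¬(c ∧ ¬c) → ¬(c ∧ ¬c)), w0   [¬∨-rule on 1]
3. ¬(a ∨ ¬c), w0   [¬∨-rule on 1]
4. ◇□¬(c ∧ ¬c), w0   [¬→-rule on 2]
5. c ∧ ¬c, w0   [¬→-rule on 2]
6. ¬a, w0   [¬∨-rule on 3]
7. c, w0   [¬∨-rule on 3]
8. ¬c, w0   [∧-rule on 5]
Accessibility: w0Rw0
Branch closes: c and ¬c both at w0.
Every branch of the negation's tableau closes; the branch above is one of them.

Valid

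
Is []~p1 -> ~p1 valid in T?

Tableau for the negation ~([]~p1 -> ~p1):
1. ~([]~p1 -> ~p1), u
2. []~p1, u
3. p1, u
4. ~p1, u
Accessibility: uRu
Branch closes: p1 and ~p1 both at u.
Every branch of the negation's tableau closes; the branch above is one of them.

Valid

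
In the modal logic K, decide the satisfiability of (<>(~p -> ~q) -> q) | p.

1. (<>(~p -> ~q) -> q) | p, 0
2. p, 0   [|-rule on 1 (branches; this branch)]

Satisfiable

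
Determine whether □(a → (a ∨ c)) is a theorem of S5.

Tableau for the negation ¬□(a → (a ∨ c)):
1. ¬□(a → (a ∨ c)), u
2. ¬(a → (a ∨ c)), v   [¬□-rule on 1: fresh world v, uRv]
3. a, v   [¬→-rule on 2]
4. ¬(a ∨ c), v   [¬→-rule on 2]
5. ¬a, v   [¬∨-rule on 4]
6. ¬c, v   [¬∨-rule on 4]
Accessibility: uRu, uRv, vRu, vRv
Branch closes: a and ¬a both at v.
Every branch of the negation's tableau closes; the branch above is one of them.

Valid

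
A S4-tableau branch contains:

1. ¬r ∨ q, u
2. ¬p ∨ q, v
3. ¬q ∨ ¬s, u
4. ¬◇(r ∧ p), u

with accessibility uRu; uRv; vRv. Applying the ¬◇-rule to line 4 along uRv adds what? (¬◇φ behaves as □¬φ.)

¬(r ∧ p), v

¬◇φ behaves as □¬φ: propagate the negated body to each accessible world.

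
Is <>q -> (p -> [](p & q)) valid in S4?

Tableau for the negation ~(<>q -> (p -> [](p & q))):
1. ~(<>q -> (p -> [](p & q))), u
2. <>q, u
3. ~(p -> [](p & q)), u
4. p, u
5. ~[](p & q), u
6. q, v
7. ~(p & q), w
8. ~q, w
Accessibility: uRu, uRv, uRw, vRv, wRw
The negation has an open branch (countermodel exists).

Invalid (countermodel exists)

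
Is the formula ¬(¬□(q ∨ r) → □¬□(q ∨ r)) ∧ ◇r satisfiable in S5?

Unsatisfiable (every branch closes)

1. ¬(¬□(q ∨ r) → □¬□(q ∨ r)) ∧ ◇r, u
2. ¬(¬□(q ∨ r) → □¬□(q ∨ r)), u
3. ◇r, u
4. ¬□(q ∨ r), u
5. ¬□¬□(q ∨ r), u
6. r, v
7. ¬(q ∨ r), w
8. ¬q, w
9. ¬r, w
10. □(q ∨ r), x
11. q ∨ r, u
12. q ∨ r, v
13. q ∨ r, w
14. q ∨ r, x
15. r, u
16. r, w
Accessibility: uRu, uRv, uRw, uRx, vRu, vRv, vRw, vRx, wRu, wRv, wRw, wRx, xRu, xRv, xRw, xRx
Branch closes: r and ¬r both at w.
Every branch closes; the branch above is one of them.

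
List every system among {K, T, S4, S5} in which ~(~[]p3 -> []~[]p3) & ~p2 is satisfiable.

K, T, S4

S4-tableau for the formula:
1. ~(~[]p3 -> []~[]p3) & ~p2, 0
2. ~(~[]p3 -> []~[]p3), 0   [&-rule on 1]
3. ~p2, 0   [&-rule on 1]
4. ~[]p3, 0   [~->-rule on 2]
5. ~[]~[]p3, 0   [~->-rule on 2]
6. ~p3, 1   [~[]-rule on 4: fresh world 1, 0R1]
7. []p3, 2   [~[]-rule on 5: fresh world 2, 0R2]
8. p3, 2   [[]-rule on 7 via 2R2]
Accessibility: 0R0, 0R1, 0R2, 1R1, 2R2
Complete open branch: satisfiable in S4, hence also in K, T (this S4-model is also a K-model and a T-model).
S5-tableau for the formula:
1. ~(~[]p3 -> []~[]p3) & ~p2, 0
2. ~(~[]p3 -> []~[]p3), 0   [&-rule on 1]
3. ~p2, 0   [&-rule on 1]
4. ~[]p3, 0   [~->-rule on 2]
5. ~[]~[]p3, 0   [~->-rule on 2]
6. ~p3, 1   [~[]-rule on 4: fresh world 1, 0R1]
7. []p3, 2   [~[]-rule on 5: fresh world 2, 0R2]
8. p3, 0   [[]-rule on 7 via 2R0]
9. p3, 1   [[]-rule on 7 via 2R1]
Accessibility: 0R0, 0R1, 0R2, 1R0, 1R1, 1R2, 2R0, 2R1, 2R2
Branch closes: p3 and ~p3 both at 1.
Every branch closes (one shown): unsatisfiable in S5.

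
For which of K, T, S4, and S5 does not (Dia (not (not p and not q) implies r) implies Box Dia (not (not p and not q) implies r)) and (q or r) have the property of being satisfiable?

K, T, S4

S4-tableau for the formula:
1. not (Dia (not (not p and not q) implies r) implies Box Dia (not (not p and not q) implies r)) and (q or r), w0
2. not (Dia (not (not p and not q) implies r) implies Box Dia (not (not p and not q) implies r)), w0   [and-rule on 1]
3. q or r, w0   [and-rule on 1]
4. Dia (not (not p and not q) implies r), w0   [neg-implies-rule on 2]
5. not Box Dia (not (not p and not q) implies r), w0   [neg-implies-rule on 2]
6. r, w0   [or-rule on 3 (branches; this branch)]
7. not (not p and not q) implies r, w1   [Dia-rule on 4: fresh world w1, w0Rw1]
8. r, w1   [implies-rule on 7 (branches; this branch)]
9. not Dia (not (not p and not q) implies r), w2   [neg-Box-rule on 5: fresh world w2, w0Rw2]
10. not (not (not p and not q) implies r), w2   [neg-Dia-rule on 9 via w2Rw2]
11. not (not p and not q), w2   [neg-implies-rule on 10]
12. not r, w2   [neg-implies-rule on 10]
13. q, w2   [neg-and-rule on 11 (branches; this branch)]
Accessibility: w0Rw0, w0Rw1, w0Rw2, w1Rw1, w2Rw2
Complete open branch: satisfiable in S4, hence also in K, T (this S4-model is also a K-model and a T-model).
S5-tableau for the formula:
1. not (Dia (not (not p and not q) implies r) implies Box Dia (not (not p and not q) implies r)) and (q or r), w0
2. not (Dia (not (not p and not q) implies r) implies Box Dia (not (not p and not q) implies r)), w0   [and-rule on 1]
3. q or r, w0   [and-rule on 1]
4. Dia (not (not p and not q) implies r), w0   [neg-implies-rule on 2]
5. not Box Dia (not (not p and not q) implies r), w0   [neg-implies-rule on 2]
6. q, w0   [or-rule on 3 (branches; this branch)]
7. not (not p and not q) implies r, w1   [Dia-rule on 4: fresh world w1, w0Rw1]
8. not p and not q, w1   [implies-rule on 7 (branches; this branch)]
9. not p, w1   [and-rule on 8]
10. not q, w1   [and-rule on 8]
11. not Dia (not (not p and not q) implies r), w2   [neg-Box-rule on 5: fresh world w2, w0Rw2]
12. not (not (not p and not q) implies r), w0   [neg-Dia-rule on 11 via w2Rw0]
13. not (not p and not q), w0   [neg-implies-rule on 12]
14. not r, w0   [neg-implies-rule on 12]
15. not (not (not p and not q) implies r), w1   [neg-Dia-rule on 11 via w2Rw1]
16. not (not p and not q), w1   [neg-implies-rule on 15]
17. not r, w1   [neg-implies-rule on 15]
18. not (not (not p and not q) implies r), w2   [neg-Dia-rule on 11 via w2Rw2]
19. not (not p and not q), w2   [neg-implies-rule on 18]
20. not r, w2   [neg-implies-rule on 18]
21. q, w1   [neg-and-rule on 16 (branches; this branch)]
Accessibility: w0Rw0, w0Rw1, w0Rw2, w1Rw0, w1Rw1, w1Rw2, w2Rw0, w2Rw1, w2Rw2
Branch closes: q and not q both at w1.
Every branch closes (one shown): unsatisfiable in S5.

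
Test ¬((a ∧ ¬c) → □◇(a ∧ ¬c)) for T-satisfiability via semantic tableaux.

1. ¬((a ∧ ¬c) → □◇(a ∧ ¬c)), w0
2. a ∧ ¬c, w0
3. ¬□◇(a ∧ ¬c), w0
4. a, w0
5. ¬c, w0
6. ¬◇(a ∧ ¬c), w1
7. ¬(a ∧ ¬c), w1
8. c, w1
Accessibility: w0Rw0, w0Rw1, w1Rw1

Satisfiable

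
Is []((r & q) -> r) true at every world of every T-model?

Valid

Tableau for the negation ~[]((r & q) -> r):
1. ~[]((r & q) -> r), w0
2. ~((r & q) -> r), w1
3. r & q, w1
4. ~r, w1
5. r, w1
6. q, w1
Accessibility: w0Rw0, w0Rw1, w1Rw1
Branch closes: r and ~r both at w1.
All branches of the negation close; one closing branch shown above.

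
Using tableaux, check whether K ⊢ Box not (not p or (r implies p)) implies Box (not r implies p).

Tableau for the negation not (Box not (not p or (r implies p)) implies Box (not r implies p)):
1. not (Box not (not p or (r implies p)) implies Box (not r implies p)), u
2. Box not (not p or (r implies p)), u
3. not Box (not r implies p), u
4. not (not r implies p), v
5. not r, v
6. not p, v
7. not (not p or (r implies p)), v
8. p, v
9. not (r implies p), v
Accessibility: uRv
Branch closes: p and not p both at v.
Every branch of the negation's tableau closes; the branch above is one of them.

Valid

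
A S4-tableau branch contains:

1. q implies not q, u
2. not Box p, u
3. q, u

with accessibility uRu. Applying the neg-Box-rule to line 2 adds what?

a fresh world v with uRv, and not p at v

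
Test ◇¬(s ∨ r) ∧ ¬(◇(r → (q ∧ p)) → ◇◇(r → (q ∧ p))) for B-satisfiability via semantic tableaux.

1. ◇¬(s ∨ r) ∧ ¬(◇(r → (q ∧ p)) → ◇◇(r → (q ∧ p))), w0
2. ◇¬(s ∨ r), w0
3. ¬(◇(r → (q ∧ p)) → ◇◇(r → (q ∧ p))), w0
4. ◇(r → (q ∧ p)), w0
5. ¬◇◇(r → (q ∧ p)), w0
6. ¬◇(r → (q ∧ p)), w0
7. ¬(r → (q ∧ p)), w0
8. r, w0
9. ¬(q ∧ p), w0
10. ¬p, w0
11. ¬(s ∨ r), w1
12. ¬s, w1
13. ¬r, w1
14. ¬◇(r → (q ∧ p)), w1
15. ¬(r → (q ∧ p)), w1
16. r, w1
17. ¬(q ∧ p), w1
Accessibility: w0Rw0, w0Rw1, w1Rw0, w1Rw1
Branch closes: r and ¬r both at w1.
Every branch closes; the branch above is one of them.

Unsatisfiable (every branch closes)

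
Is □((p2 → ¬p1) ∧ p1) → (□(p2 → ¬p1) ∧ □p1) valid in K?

Yes, valid

Tableau for the negation ¬(□((p2 → ¬p1) ∧ p1) → (□(p2 → ¬p1) ∧ □p1)):
1. ¬(□((p2 → ¬p1) ∧ p1) → (□(p2 → ¬p1) ∧ □p1)), u
2. □((p2 → ¬p1) ∧ p1), u
3. ¬(□(p2 → ¬p1) ∧ □p1), u
4. ¬□(p2 → ¬p1), u
5. ¬(p2 → ¬p1), v
6. p2, v
7. p1, v
8. (p2 → ¬p1) ∧ p1, v
9. p2 → ¬p1, v
10. ¬p1, v
Accessibility: uRv
Branch closes: p1 and ¬p1 both at v.
Every branch of the negation's tableau closes; the branch above is one of them.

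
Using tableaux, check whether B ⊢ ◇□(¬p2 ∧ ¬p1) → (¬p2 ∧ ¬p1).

Yes, valid

Tableau for the negation ¬(◇□(¬p2 ∧ ¬p1) → (¬p2 ∧ ¬p1)):
1. ¬(◇□(¬p2 ∧ ¬p1) → (¬p2 ∧ ¬p1)), w0
2. ◇□(¬p2 ∧ ¬p1), w0
3. ¬(¬p2 ∧ ¬p1), w0
4. p1, w0
5. □(¬p2 ∧ ¬p1), w1
6. ¬p2 ∧ ¬p1, w0
7. ¬p2, w0
8. ¬p1, w0
Accessibility: w0Rw0, w0Rw1, w1Rw0, w1Rw1
Branch closes: p1 and ¬p1 both at w0.
All branches of the negation close; one closing branch shown above.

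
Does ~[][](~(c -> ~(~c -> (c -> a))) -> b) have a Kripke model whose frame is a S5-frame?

1. ~[][](~(c -> ~(~c -> (c -> a))) -> b), 0
2. ~[](~(c -> ~(~c -> (c -> a))) -> b), 1   [~[]-rule on 1: fresh world 1, 0R1]
3. ~(~(c -> ~(~c -> (c -> a))) -> b), 2   [~[]-rule on 2: fresh world 2, 1R2]
4. ~(c -> ~(~c -> (c -> a))), 2   [~->-rule on 3]
5. ~b, 2   [~->-rule on 3]
6. c, 2   [~->-rule on 4]
7. ~c -> (c -> a), 2   [~->-rule on 4]
8. c -> a, 2   [->-rule on 7 (branches; this branch)]
9. a, 2   [->-rule on 8 (branches; this branch)]
Accessibility: 0R0, 0R1, 0R2, 1R0, 1R1, 1R2, 2R0, 2R1, 2R2

Yes, satisfiable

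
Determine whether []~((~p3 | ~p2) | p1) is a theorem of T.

No, not valid

Tableau for the negation ~[]~((~p3 | ~p2) | p1):
1. ~[]~((~p3 | ~p2) | p1), u
2. (~p3 | ~p2) | p1, v
3. p1, v
Accessibility: uRu, uRv, vRv
The negation has an open branch (countermodel exists).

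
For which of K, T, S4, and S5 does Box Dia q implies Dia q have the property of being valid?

T, S4, S5

T-tableau for the negation not (Box Dia q implies Dia q):
1. not (Box Dia q implies Dia q), w0
2. Box Dia q, w0   [neg-implies-rule on 1]
3. not Dia q, w0   [neg-implies-rule on 1]
4. Dia q, w0   [Box-rule on 2 via w0Rw0]
5. not q, w0   [neg-Dia-rule on 3 via w0Rw0]
6. q, w1   [Dia-rule on 4: fresh world w1, w0Rw1]
7. Dia q, w1   [Box-rule on 2 via w0Rw1]
8. not q, w1   [neg-Dia-rule on 3 via w0Rw1]
Accessibility: w0Rw0, w0Rw1, w1Rw1
Branch closes: q and not q both at w1.
Every branch closes (one shown): valid in T, hence also in S4, S5 (every theorem of T is a theorem of S4 and S5).
K-tableau for the negation not (Box Dia q implies Dia q):
1. not (Box Dia q implies Dia q), w0
2. Box Dia q, w0   [neg-implies-rule on 1]
3. not Dia q, w0   [neg-implies-rule on 1]
Complete open branch: countermodel on a K-frame, so not valid in K.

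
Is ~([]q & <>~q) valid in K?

Valid in K

Tableau for the negation []q & <>~q:
1. []q & <>~q, u
2. []q, u
3. <>~q, u
4. ~q, v
5. q, v
Accessibility: uRv
Branch closes: q and ~q both at v.
All branches of the negation close; one closing branch shown above.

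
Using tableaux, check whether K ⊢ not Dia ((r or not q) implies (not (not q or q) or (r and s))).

Tableau for the negation Dia ((r or not q) implies (not (not q or q) or (r and s))):
1. Dia ((r or not q) implies (not (not q or q) or (r and s))), 0
2. (r or not q) implies (not (not q or q) or (r and s)), 1
3. not (not q or q) or (r and s), 1
4. r and s, 1
5. r, 1
6. s, 1
Accessibility: 0R1
The negation has an open branch (countermodel exists).

Invalid (countermodel exists)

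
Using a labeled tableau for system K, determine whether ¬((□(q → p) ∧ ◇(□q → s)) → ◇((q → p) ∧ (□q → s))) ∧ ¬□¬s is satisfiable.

No, unsatisfiable

1. ¬((□(q → p) ∧ ◇(□q → s)) → ◇((q → p) ∧ (□q → s))) ∧ ¬□¬s, 0
2. ¬((□(q → p) ∧ ◇(□q → s)) → ◇((q → p) ∧ (□q → s))), 0
3. ¬□¬s, 0
4. □(q → p) ∧ ◇(□q → s), 0
5. ¬◇((q → p) ∧ (□q → s)), 0
6. □(q → p), 0
7. ◇(□q → s), 0
8. s, 1
9. ¬((q → p) ∧ (□q → s)), 1
10. q → p, 1
11. ¬(q → p), 1
12. q, 1
13. ¬p, 1
14. p, 1
Accessibility: 0R1
Branch closes: p and ¬p both at 1.
All branches of the tableau close; one closing branch shown above.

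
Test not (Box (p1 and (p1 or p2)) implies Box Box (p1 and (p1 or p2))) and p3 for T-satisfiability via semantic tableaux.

1. not (Box (p1 and (p1 or p2)) implies Box Box (p1 and (p1 or p2))) and p3, w0
2. not (Box (p1 and (p1 or p2)) implies Box Box (p1 and (p1 or p2))), w0   [and-rule on 1]
3. p3, w0   [and-rule on 1]
4. Box (p1 and (p1 or p2)), w0   [neg-implies-rule on 2]
5. not Box Box (p1 and (p1 or p2)), w0   [neg-implies-rule on 2]
6. p1 and (p1 or p2), w0   [Box-rule on 4 via w0Rw0]
7. p1, w0   [and-rule on 6]
8. p1 or p2, w0   [and-rule on 6]
9. p2, w0   [or-rule on 8 (branches; this branch)]
10. not Box (p1 and (p1 or p2)), w1   [neg-Box-rule on 5: fresh world w1, w0Rw1]
11. p1 and (p1 or p2), w1   [Box-rule on 4 via w0Rw1]
12. p1, w1   [and-rule on 11]
13. p1 or p2, w1   [and-rule on 11]
14. p2, w1   [or-rule on 13 (branches; this branch)]
15. not (p1 and (p1 or p2)), w2   [neg-Box-rule on 10: fresh world w2, w1Rw2]
16. not (p1 or p2), w2   [neg-and-rule on 15 (branches; this branch)]
17. not p1, w2   [neg-or-rule on 16]
18. not p2, w2   [neg-or-rule on 16]
Accessibility: w0Rw0, w0Rw1, w1Rw1, w1Rw2, w2Rw2

Satisfiable (open branch found)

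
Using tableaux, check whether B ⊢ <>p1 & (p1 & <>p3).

Invalid (countermodel exists)

Tableau for the negation ~(<>p1 & (p1 & <>p3)):
1. ~(<>p1 & (p1 & <>p3)), w0
2. ~(p1 & <>p3), w0   [~&-rule on 1 (branches; this branch)]
3. ~<>p3, w0   [~&-rule on 2 (branches; this branch)]
4. ~p3, w0   [~<>-rule on 3 via w0Rw0]
Accessibility: w0Rw0
The negation has an open branch (countermodel exists).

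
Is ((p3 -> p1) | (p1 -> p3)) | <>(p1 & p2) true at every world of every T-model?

Tableau for the negation ~(((p3 -> p1) | (p1 -> p3)) | <>(p1 & p2)):
1. ~(((p3 -> p1) | (p1 -> p3)) | <>(p1 & p2)), u
2. ~((p3 -> p1) | (p1 -> p3)), u
3. ~<>(p1 & p2), u
4. ~(p3 -> p1), u
5. ~(p1 -> p3), u
6. p3, u
7. ~p1, u
8. p1, u
9. ~p3, u
Accessibility: uRu
Branch closes: p1 and ~p1 both at u.
Every branch of the negation's tableau closes; the branch above is one of them.

Valid in T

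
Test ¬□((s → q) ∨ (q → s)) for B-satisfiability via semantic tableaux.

Unsatisfiable (every branch closes)

1. ¬□((s → q) ∨ (q → s)), u
2. ¬((s → q) ∨ (q → s)), v
3. ¬(s → q), v
4. ¬(q → s), v
5. s, v
6. ¬q, v
7. q, v
8. ¬s, v
Accessibility: uRu, uRv, vRu, vRv
Branch closes: q and ¬q both at v.
(One branch shown.) All branches close.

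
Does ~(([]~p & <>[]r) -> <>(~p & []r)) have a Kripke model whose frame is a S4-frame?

Unsatisfiable

1. ~(([]~p & <>[]r) -> <>(~p & []r)), 0
2. []~p & <>[]r, 0
3. ~<>(~p & []r), 0
4. []~p, 0
5. <>[]r, 0
6. ~(~p & []r), 0
7. ~p, 0
8. ~[]r, 0
9. []r, 1
10. ~(~p & []r), 1
11. ~p, 1
12. r, 1
13. ~[]r, 1
14. ~r, 2
15. ~(~p & []r), 2
16. ~p, 2
17. ~[]r, 2
18. ~r, 3
19. ~(~p & []r), 3
20. ~p, 3
21. r, 3
Accessibility: 0R0, 0R1, 0R2, 0R3, 1R1, 1R3, 2R2, 3R3
Branch closes: r and ~r both at 3.
(One branch shown.) All branches close.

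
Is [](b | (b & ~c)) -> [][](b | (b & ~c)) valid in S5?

Valid

Tableau for the negation ~([](b | (b & ~c)) -> [][](b | (b & ~c))):
1. ~([](b | (b & ~c)) -> [][](b | (b & ~c))), w0
2. [](b | (b & ~c)), w0   [~->-rule on 1]
3. ~[][](b | (b & ~c)), w0   [~->-rule on 1]
4. b | (b & ~c), w0   [[]-rule on 2 via w0Rw0]
5. b & ~c, w0   [|-rule on 4 (branches; this branch)]
6. b, w0   [&-rule on 5]
7. ~c, w0   [&-rule on 5]
8. ~[](b | (b & ~c)), w1   [~[]-rule on 3: fresh world w1, w0Rw1]
9. b | (b & ~c), w1   [[]-rule on 2 via w0Rw1]
10. b & ~c, w1   [|-rule on 9 (branches; this branch)]
11. b, w1   [&-rule on 10]
12. ~c, w1   [&-rule on 10]
13. ~(b | (b & ~c)), w2   [~[]-rule on 8: fresh world w2, w1Rw2]
14. ~b, w2   [~|-rule on 13]
15. ~(b & ~c), w2   [~|-rule on 13]
16. b | (b & ~c), w2   [[]-rule on 2 via w0Rw2]
17. c, w2   [~&-rule on 15 (branches; this branch)]
18. b & ~c, w2   [|-rule on 16 (branches; this branch)]
19. b, w2   [&-rule on 18]
20. ~c, w2   [&-rule on 18]
Accessibility: w0Rw0, w0Rw1, w0Rw2, w1Rw0, w1Rw1, w1Rw2, w2Rw0, w2Rw1, w2Rw2
Branch closes: b and ~b both at w2.
All branches of the negation close; one closing branch shown above.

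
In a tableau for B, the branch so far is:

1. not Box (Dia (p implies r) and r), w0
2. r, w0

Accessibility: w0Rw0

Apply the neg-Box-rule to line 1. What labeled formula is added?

a fresh world w1 with w0Rw1, and not (Dia (p implies r) and r) at w1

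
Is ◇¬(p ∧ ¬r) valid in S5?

Tableau for the negation ¬◇¬(p ∧ ¬r):
1. ¬◇¬(p ∧ ¬r), 0
2. p ∧ ¬r, 0   [¬◇-rule on 1 via 0R0]
3. p, 0   [∧-rule on 2]
4. ¬r, 0   [∧-rule on 2]
Accessibility: 0R0
The negation has an open branch (countermodel exists).

Invalid (countermodel exists)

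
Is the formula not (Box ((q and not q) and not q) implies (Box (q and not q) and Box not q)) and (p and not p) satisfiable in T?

1. not (Box ((q and not q) and not q) implies (Box (q and not q) and Box not q)) and (p and not p), 0
2. not (Box ((q and not q) and not q) implies (Box (q and not q) and Box not q)), 0
3. p and not p, 0
4. Box ((q and not q) and not q), 0
5. not (Box (q and not q) and Box not q), 0
6. p, 0
7. not p, 0
Accessibility: 0R0
Branch closes: p and not p both at 0.
Every branch closes; the branch above is one of them.

Unsatisfiable (every branch closes)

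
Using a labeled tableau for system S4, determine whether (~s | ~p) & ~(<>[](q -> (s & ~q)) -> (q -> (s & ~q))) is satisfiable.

1. (~s | ~p) & ~(<>[](q -> (s & ~q)) -> (q -> (s & ~q))), w0
2. ~s | ~p, w0
3. ~(<>[](q -> (s & ~q)) -> (q -> (s & ~q))), w0
4. <>[](q -> (s & ~q)), w0
5. ~(q -> (s & ~q)), w0
6. q, w0
7. ~(s & ~q), w0
8. ~p, w0
9. [](q -> (s & ~q)), w1
10. q -> (s & ~q), w1
11. s & ~q, w1
12. s, w1
13. ~q, w1
Accessibility: w0Rw0, w0Rw1, w1Rw1

Satisfiable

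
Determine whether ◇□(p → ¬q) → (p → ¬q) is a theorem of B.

Tableau for the negation ¬(◇□(p → ¬q) → (p → ¬q)):
1. ¬(◇□(p → ¬q) → (p → ¬q)), u
2. ◇□(p → ¬q), u
3. ¬(p → ¬q), u
4. p, u
5. q, u
6. □(p → ¬q), v
7. p → ¬q, u
8. p → ¬q, v
9. ¬q, u
Accessibility: uRu, uRv, vRu, vRv
Branch closes: q and ¬q both at u.
All branches of the negation close; one closing branch shown above.

Valid in B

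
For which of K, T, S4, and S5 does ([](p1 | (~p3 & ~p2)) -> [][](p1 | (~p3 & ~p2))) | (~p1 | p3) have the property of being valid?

S4, S5

T-tableau for the negation ~(([](p1 | (~p3 & ~p2)) -> [][](p1 | (~p3 & ~p2))) | (~p1 | p3)):
1. ~(([](p1 | (~p3 & ~p2)) -> [][](p1 | (~p3 & ~p2))) | (~p1 | p3)), 0
2. ~([](p1 | (~p3 & ~p2)) -> [][](p1 | (~p3 & ~p2))), 0
3. ~(~p1 | p3), 0
4. [](p1 | (~p3 & ~p2)), 0
5. ~[][](p1 | (~p3 & ~p2)), 0
6. p1, 0
7. ~p3, 0
8. p1 | (~p3 & ~p2), 0
9. ~p3 & ~p2, 0
10. ~p2, 0
11. ~[](p1 | (~p3 & ~p2)), 1
12. p1 | (~p3 & ~p2), 1
13. ~p3 & ~p2, 1
14. ~p3, 1
15. ~p2, 1
16. ~(p1 | (~p3 & ~p2)), 2
17. ~p1, 2
18. ~(~p3 & ~p2), 2
19. p2, 2
Accessibility: 0R0, 0R1, 1R1, 1R2, 2R2
Complete open branch: countermodel on a T-frame, so not valid in T, nor in K (the same frame is also a K-frame).
S4-tableau for the negation ~(([](p1 | (~p3 & ~p2)) -> [][](p1 | (~p3 & ~p2))) | (~p1 | p3)):
1. ~(([](p1 | (~p3 & ~p2)) -> [][](p1 | (~p3 & ~p2))) | (~p1 | p3)), 0
2. ~([](p1 | (~p3 & ~p2)) -> [][](p1 | (~p3 & ~p2))), 0
3. ~(~p1 | p3), 0
4. [](p1 | (~p3 & ~p2)), 0
5. ~[][](p1 | (~p3 & ~p2)), 0
6. p1, 0
7. ~p3, 0
8. p1 | (~p3 & ~p2), 0
9. ~p3 & ~p2, 0
10. ~p2, 0
11. ~[](p1 | (~p3 & ~p2)), 1
12. p1 | (~p3 & ~p2), 1
13. ~p3 & ~p2, 1
14. ~p3, 1
15. ~p2, 1
16. ~(p1 | (~p3 & ~p2)), 2
17. ~p1, 2
18. ~(~p3 & ~p2), 2
19. p1 | (~p3 & ~p2), 2
20. p2, 2
21. ~p3 & ~p2, 2
22. ~p3, 2
23. ~p2, 2
Accessibility: 0R0, 0R1, 0R2, 1R1, 1R2, 2R2
Branch closes: p2 and ~p2 both at 2.
Every branch closes (one shown): valid in S4, hence also in S5 (every theorem of S4 is a theorem of S5).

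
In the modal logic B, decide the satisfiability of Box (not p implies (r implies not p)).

Satisfiable (open branch found)

1. Box (not p implies (r implies not p)), 0
2. not p implies (r implies not p), 0   [Box-rule on 1 via 0R0]
3. r implies not p, 0   [implies-rule on 2 (branches; this branch)]
4. not p, 0   [implies-rule on 3 (branches; this branch)]
Accessibility: 0R0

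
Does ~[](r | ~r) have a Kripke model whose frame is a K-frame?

1. ~[](r | ~r), u
2. ~(r | ~r), v
3. ~r, v
4. r, v
Accessibility: uRv
Branch closes: r and ~r both at v.
Every branch closes; the branch above is one of them.

No, unsatisfiable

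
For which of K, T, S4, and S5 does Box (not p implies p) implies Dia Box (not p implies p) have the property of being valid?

T, S4, S5

T-tableau for the negation not (Box (not p implies p) implies Dia Box (not p implies p)):
1. not (Box (not p implies p) implies Dia Box (not p implies p)), 0
2. Box (not p implies p), 0
3. not Dia Box (not p implies p), 0
4. not p implies p, 0
5. not Box (not p implies p), 0
6. p, 0
7. not (not p implies p), 1
8. not p, 1
9. not p implies p, 1
10. not Box (not p implies p), 1
11. p, 1
Accessibility: 0R0, 0R1, 1R1
Branch closes: p and not p both at 1.
Every branch closes (one shown): valid in T, hence also in S4, S5 (every theorem of T is a theorem of S4 and S5).
K-tableau for the negation not (Box (not p implies p) implies Dia Box (not p implies p)):
1. not (Box (not p implies p) implies Dia Box (not p implies p)), 0
2. Box (not p implies p), 0
3. not Dia Box (not p implies p), 0
Complete open branch: countermodel on a K-frame, so not valid in K.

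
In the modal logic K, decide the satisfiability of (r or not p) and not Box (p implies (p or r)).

Unsatisfiable

1. (r or not p) and not Box (p implies (p or r)), 0
2. r or not p, 0
3. not Box (p implies (p or r)), 0
4. not p, 0
5. not (p implies (p or r)), 1
6. p, 1
7. not (p or r), 1
8. not p, 1
9. not r, 1
Accessibility: 0R1
Branch closes: p and not p both at 1.
All branches of the tableau close; one closing branch shown above.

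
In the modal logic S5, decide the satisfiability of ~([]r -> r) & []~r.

Unsatisfiable

1. ~([]r -> r) & []~r, w0
2. ~([]r -> r), w0   [&-rule on 1]
3. []~r, w0   [&-rule on 1]
4. []r, w0   [~->-rule on 2]
5. ~r, w0   [~->-rule on 2]
6. r, w0   [[]-rule on 4 via w0Rw0]
Accessibility: w0Rw0
Branch closes: r and ~r both at w0.
(One branch shown.) All branches close.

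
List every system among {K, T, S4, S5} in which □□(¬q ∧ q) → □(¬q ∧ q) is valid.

T, S4, S5

K-tableau for the negation ¬(□□(¬q ∧ q) → □(¬q ∧ q)):
1. ¬(□□(¬q ∧ q) → □(¬q ∧ q)), w0
2. □□(¬q ∧ q), w0
3. ¬□(¬q ∧ q), w0
4. ¬(¬q ∧ q), w1
5. □(¬q ∧ q), w1
6. ¬q, w1
Accessibility: w0Rw1
Complete open branch: countermodel on a K-frame, so not valid in K.
T-tableau for the negation ¬(□□(¬q ∧ q) → □(¬q ∧ q)):
1. ¬(□□(¬q ∧ q) → □(¬q ∧ q)), w0
2. □□(¬q ∧ q), w0
3. ¬□(¬q ∧ q), w0
4. □(¬q ∧ q), w0
5. ¬q ∧ q, w0
6. ¬q, w0
7. q, w0
Accessibility: w0Rw0
Branch closes: q and ¬q both at w0.
Every branch closes (one shown): valid in T, hence also in S4, S5 (every theorem of T is a theorem of S4 and S5).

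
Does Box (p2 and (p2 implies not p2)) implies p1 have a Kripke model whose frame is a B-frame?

1. Box (p2 and (p2 implies not p2)) implies p1, 0
2. p1, 0   [implies-rule on 1 (branches; this branch)]
Accessibility: 0R0

Satisfiable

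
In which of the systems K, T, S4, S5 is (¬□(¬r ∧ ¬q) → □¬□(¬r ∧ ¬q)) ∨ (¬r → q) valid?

S5

S5-tableau for the negation ¬((¬□(¬r ∧ ¬q) → □¬□(¬r ∧ ¬q)) ∨ (¬r → q)):
1. ¬((¬□(¬r ∧ ¬q) → □¬□(¬r ∧ ¬q)) ∨ (¬r → q)), w0
2. ¬(¬□(¬r ∧ ¬q) → □¬□(¬r ∧ ¬q)), w0
3. ¬(¬r → q), w0
4. ¬□(¬r ∧ ¬q), w0
5. ¬□¬□(¬r ∧ ¬q), w0
6. ¬r, w0
7. ¬q, w0
8. ¬(¬r ∧ ¬q), w1
9. q, w1
10. □(¬r ∧ ¬q), w2
11. ¬r ∧ ¬q, w0
12. ¬r ∧ ¬q, w1
13. ¬r, w1
14. ¬q, w1
Accessibility: w0Rw0, w0Rw1, w0Rw2, w1Rw0, w1Rw1, w1Rw2, w2Rw0, w2Rw1, w2Rw2
Branch closes: q and ¬q both at w1.
Every branch closes (one shown): valid in S5.
S4-tableau for the negation ¬((¬□(¬r ∧ ¬q) → □¬□(¬r ∧ ¬q)) ∨ (¬r → q)):
1. ¬((¬□(¬r ∧ ¬q) → □¬□(¬r ∧ ¬q)) ∨ (¬r → q)), w0
2. ¬(¬□(¬r ∧ ¬q) → □¬□(¬r ∧ ¬q)), w0
3. ¬(¬r → q), w0
4. ¬□(¬r ∧ ¬q), w0
5. ¬□¬□(¬r ∧ ¬q), w0
6. ¬r, w0
7. ¬q, w0
8. ¬(¬r ∧ ¬q), w1
9. q, w1
10. □(¬r ∧ ¬q), w2
11. ¬r ∧ ¬q, w2
12. ¬r, w2
13. ¬q, w2
Accessibility: w0Rw0, w0Rw1, w0Rw2, w1Rw1, w2Rw2
Complete open branch: countermodel on an S4-frame, so not valid in S4, nor in K, T (the same frame is also a K-frame and a T-frame).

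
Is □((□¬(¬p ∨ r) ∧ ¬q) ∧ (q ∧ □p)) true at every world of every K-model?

No, not valid

Tableau for the negation ¬□((□¬(¬p ∨ r) ∧ ¬q) ∧ (q ∧ □p)):
1. ¬□((□¬(¬p ∨ r) ∧ ¬q) ∧ (q ∧ □p)), u
2. ¬((□¬(¬p ∨ r) ∧ ¬q) ∧ (q ∧ □p)), v   [¬□-rule on 1: fresh world v, uRv]
3. ¬(q ∧ □p), v   [¬∧-rule on 2 (branches; this branch)]
4. ¬□p, v   [¬∧-rule on 3 (branches; this branch)]
5. ¬p, w   [¬□-rule on 4: fresh world w, vRw]
Accessibility: uRv, vRw
The negation has an open branch (countermodel exists).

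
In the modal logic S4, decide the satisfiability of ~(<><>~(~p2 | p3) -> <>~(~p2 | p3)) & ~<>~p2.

1. ~(<><>~(~p2 | p3) -> <>~(~p2 | p3)) & ~<>~p2, u
2. ~(<><>~(~p2 | p3) -> <>~(~p2 | p3)), u
3. ~<>~p2, u
4. <><>~(~p2 | p3), u
5. ~<>~(~p2 | p3), u
6. p2, u
7. ~p2 | p3, u
8. p3, u
9. <>~(~p2 | p3), v
10. p2, v
11. ~p2 | p3, v
12. p3, v
13. ~(~p2 | p3), w
14. p2, w
15. ~p3, w
16. ~p2 | p3, w
17. p3, w
Accessibility: uRu, uRv, uRw, vRv, vRw, wRw
Branch closes: p3 and ~p3 both at w.
Every branch closes; the branch above is one of them.

Unsatisfiable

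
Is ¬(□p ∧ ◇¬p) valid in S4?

Valid

Tableau for the negation □p ∧ ◇¬p:
1. □p ∧ ◇¬p, w0
2. □p, w0
3. ◇¬p, w0
4. p, w0
5. ¬p, w1
6. p, w1
Accessibility: w0Rw0, w0Rw1, w1Rw1
Branch closes: p and ¬p both at w1.
Every branch of the negation's tableau closes; the branch above is one of them.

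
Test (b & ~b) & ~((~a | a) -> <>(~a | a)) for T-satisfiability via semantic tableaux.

1. (b & ~b) & ~((~a | a) -> <>(~a | a)), u
2. b & ~b, u
3. ~((~a | a) -> <>(~a | a)), u
4. b, u
5. ~b, u
Accessibility: uRu
Branch closes: b and ~b both at u.
Every branch closes; the branch above is one of them.

Unsatisfiable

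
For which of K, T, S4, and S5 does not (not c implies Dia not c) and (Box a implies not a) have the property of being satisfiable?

K

T-tableau for the formula:
1. not (not c implies Dia not c) and (Box a implies not a), u
2. not (not c implies Dia not c), u   [and-rule on 1]
3. Box a implies not a, u   [and-rule on 1]
4. not c, u   [neg-implies-rule on 2]
5. not Dia not c, u   [neg-implies-rule on 2]
6. c, u   [neg-Dia-rule on 5 via uRu]
Accessibility: uRu
Branch closes: c and not c both at u.
Every branch closes (one shown): unsatisfiable in T, hence also in S4, S5 (every S4/S5-frame is a T-frame).
K-tableau for the formula:
1. not (not c implies Dia not c) and (Box a implies not a), u
2. not (not c implies Dia not c), u   [and-rule on 1]
3. Box a implies not a, u   [and-rule on 1]
4. not c, u   [neg-implies-rule on 2]
5. not Dia not c, u   [neg-implies-rule on 2]
6. not a, u   [implies-rule on 3 (branches; this branch)]
Complete open branch: satisfiable in K.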